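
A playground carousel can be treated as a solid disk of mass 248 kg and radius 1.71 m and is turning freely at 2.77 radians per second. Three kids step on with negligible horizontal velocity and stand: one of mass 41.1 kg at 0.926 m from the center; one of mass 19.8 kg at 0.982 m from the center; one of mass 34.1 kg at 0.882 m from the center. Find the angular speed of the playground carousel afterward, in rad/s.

ω_f ≈ 2.26 rad/s

No external torque acts about the center; L_before = L_after.
I_p = ½(248)(1.71)² = 362.6 kg·m².
Added inertia Σmr² = (41.1)(0.926)² + (19.8)(0.982)² + (34.1)(0.882)² = 80.86 kg·m²; I_f = 362.6 + 80.86 = 443.5 kg·m².
ω_f = I_p ω_i / I_f = (362.6)(2.77) / 443.5 = 2.265 rad/s.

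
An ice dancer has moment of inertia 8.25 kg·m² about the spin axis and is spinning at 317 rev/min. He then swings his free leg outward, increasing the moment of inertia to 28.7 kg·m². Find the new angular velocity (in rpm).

ω₂ ≈ 91.1 rpm

No external torque acts about the spin axis, so angular momentum is conserved.
ω₂ = I₁ω₁ / I₂ = (8.250)(317 rpm) / (28.70) = 91.12 rpm.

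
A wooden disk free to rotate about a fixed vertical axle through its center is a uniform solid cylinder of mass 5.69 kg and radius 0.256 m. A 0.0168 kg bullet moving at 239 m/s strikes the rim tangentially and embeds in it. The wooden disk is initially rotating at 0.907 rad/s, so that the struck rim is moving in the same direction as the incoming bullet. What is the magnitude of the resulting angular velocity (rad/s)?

|ω_f| ≈ 6.38 rad/s

About the axle the impulsive forces during the collision are internal, so angular momentum about that axis is conserved.
I_p = ½(5.69)(0.256)² = 0.1864 kg·m². Taking the sense of the bullet's angular momentum as positive, L_{bullet} = m v R = (0.0168)(239)(0.256) = 1.028 kg·m²/s.
L_i = +I_p ω_p + m v R = +(0.1864)(0.907) + 1.028 = 1.197 kg·m²/s.
After sticking, I_f = I_p + m R² = 0.1864 + (0.0168)(0.256)² = 0.1876 kg·m².
ω_f = L_i / I_f = 1.197 / 0.1876 = 6.382 rad/s.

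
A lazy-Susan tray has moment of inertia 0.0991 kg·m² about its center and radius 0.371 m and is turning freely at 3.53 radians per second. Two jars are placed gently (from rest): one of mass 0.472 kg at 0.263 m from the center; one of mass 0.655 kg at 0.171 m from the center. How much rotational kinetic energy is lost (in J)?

No external torque acts about the center; L_before = L_after.
Added inertia Σmr² = (0.472)(0.263)² + (0.655)(0.171)² = 0.05180 kg·m²; I_f = 0.09910 + 0.05180 = 0.1509 kg·m².
ω_f = I_p ω_i / I_f = (0.09910)(3.53) / 0.1509 = 2.318 rad/s.
KE_i = ½(0.09910)(3.530 rad/s)² = 0.6174 J; KE_f = ½(0.1509)(2.318)² = 0.4055 J.

energy lost ≈ 0.212 J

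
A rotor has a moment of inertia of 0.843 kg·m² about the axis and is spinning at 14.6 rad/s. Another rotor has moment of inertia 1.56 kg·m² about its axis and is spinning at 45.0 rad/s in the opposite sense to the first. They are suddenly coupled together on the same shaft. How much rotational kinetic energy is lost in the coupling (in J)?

ΔKE lost ≈ 972 J

The coupling torques are internal; angular momentum about the shared axis is conserved.
Taking A's sense as positive: L = (0.8430)(14.6) − (1.560)(45.0) = -57.89 kg·m²·rad/s.
Combined I = 0.8430 + 1.560 = 2.403 kg·m².
ω_f = L / I = -57.89 / 2.403 = -24.09 rad/s.
KE_i = ½ΣIω² = 1669 J; KE_f = ½(2.403)(24.09)² = 697.4 J.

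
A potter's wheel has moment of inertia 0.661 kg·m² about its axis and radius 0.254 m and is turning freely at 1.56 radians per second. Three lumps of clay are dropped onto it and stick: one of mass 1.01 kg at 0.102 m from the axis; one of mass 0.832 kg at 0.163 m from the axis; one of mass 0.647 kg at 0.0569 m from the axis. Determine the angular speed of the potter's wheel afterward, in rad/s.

The added mass arrives with no angular momentum about the axis, and any external torque about the axis is negligible, so the system's angular momentum is conserved.
Added inertia Σmr² = (1.01)(0.102)² + (0.832)(0.163)² + (0.647)(0.0569)² = 0.03471 kg·m²; I_f = 0.6610 + 0.03471 = 0.6957 kg·m².
ω_f = I_p ω_i / I_f = (0.6610)(1.56) / 0.6957 = 1.482 rad/s.

ω_f ≈ 1.48 rad/s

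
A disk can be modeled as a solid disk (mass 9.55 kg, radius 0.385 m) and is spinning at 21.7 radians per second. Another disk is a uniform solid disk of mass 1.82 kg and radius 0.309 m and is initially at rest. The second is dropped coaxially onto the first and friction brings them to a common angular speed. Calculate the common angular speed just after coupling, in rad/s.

|ω_f| ≈ 19.3 rad/s

The coupling torques are internal; angular momentum about the shared axis is conserved.
Moments of inertia: I_A = ½(9.55)(0.385)² = 0.7078 kg·m²; I_B = ½(1.82)(0.309)² = 0.08689 kg·m².
Taking A's sense as positive: L = (0.7078)(21.7) = 15.36 kg·m²·rad/s.
Combined I = 0.7078 + 0.08689 = 0.7947 kg·m².
ω_f = L / I = 15.36 / 0.7947 = 19.33 rad/s.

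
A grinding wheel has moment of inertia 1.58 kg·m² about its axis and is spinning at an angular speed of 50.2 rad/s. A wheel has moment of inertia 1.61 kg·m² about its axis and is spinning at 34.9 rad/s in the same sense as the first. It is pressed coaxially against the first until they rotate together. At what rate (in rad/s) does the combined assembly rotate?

|ω_f| ≈ 42.5 rad/s

No external torque acts about the common axis, so total angular momentum is conserved.
Taking A's sense as positive: L = (1.580)(50.2) + (1.610)(34.9) = 135.5 kg·m²·rad/s.
Combined I = 1.580 + 1.610 = 3.190 kg·m².
ω_f = L / I = 135.5 / 3.190 = 42.48 rad/s.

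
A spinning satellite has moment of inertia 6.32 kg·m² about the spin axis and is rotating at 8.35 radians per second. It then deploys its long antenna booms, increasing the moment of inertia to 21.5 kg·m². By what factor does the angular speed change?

Angular momentum about the spin axis is conserved since the torque about it is zero.
ω₂/ω₁ = I₁/I₂ = 6.320 / 21.50 = 0.2940.

ω₂/ω₁ ≈ 0.294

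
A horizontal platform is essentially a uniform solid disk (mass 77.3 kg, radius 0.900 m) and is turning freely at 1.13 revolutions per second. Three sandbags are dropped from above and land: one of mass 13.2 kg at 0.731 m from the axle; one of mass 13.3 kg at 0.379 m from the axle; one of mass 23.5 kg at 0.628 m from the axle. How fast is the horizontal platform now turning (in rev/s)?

The added mass arrives with no angular momentum about the axle, and any external torque about the axle is negligible, so the system's angular momentum is conserved.
I_p = ½(77.3)(0.900)² = 31.31 kg·m².
Added inertia Σmr² = (13.2)(0.731)² + (13.3)(0.379)² + (23.5)(0.628)² = 18.23 kg·m²; I_f = 31.31 + 18.23 = 49.54 kg·m².
ω_f = I_p ω_i / I_f = (31.31)(1.13) / 49.54 = 0.7141 rev/s.

ω_f ≈ 0.714 rev/s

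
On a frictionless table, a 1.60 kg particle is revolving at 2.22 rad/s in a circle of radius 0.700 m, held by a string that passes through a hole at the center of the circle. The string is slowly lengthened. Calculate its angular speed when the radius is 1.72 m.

The constraining force is radial, so m r² ω about the center is conserved.
ω₂ = ω₁ (r₁/r₂)² = (2.22)(0.700/1.72)² = 0.3677 rad/s.

ω₂ ≈ 0.368 rad/s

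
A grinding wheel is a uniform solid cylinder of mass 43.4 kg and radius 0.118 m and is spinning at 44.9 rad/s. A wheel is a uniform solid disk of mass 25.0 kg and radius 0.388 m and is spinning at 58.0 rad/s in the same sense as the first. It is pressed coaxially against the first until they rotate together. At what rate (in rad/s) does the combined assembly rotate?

The coupling torques are internal; angular momentum about the shared axis is conserved.
Moments of inertia: I_A = ½(43.4)(0.118)² = 0.3022 kg·m²; I_B = ½(25.0)(0.388)² = 1.882 kg·m².
Taking A's sense as positive: L = (0.3022)(44.9) + (1.882)(58.0) = 122.7 kg·m²·rad/s.
Combined I = 0.3022 + 1.882 = 2.184 kg·m².
ω_f = L / I = 122.7 / 2.184 = 56.19 rad/s.

|ω_f| ≈ 56.2 rad/s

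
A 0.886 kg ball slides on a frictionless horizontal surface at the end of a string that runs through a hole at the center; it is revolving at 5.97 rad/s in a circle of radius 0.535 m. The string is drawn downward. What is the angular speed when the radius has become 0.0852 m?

ω₂ ≈ 235 rad/s

No torque about the axis ⇒ m r₁² ω₁ = m r₂² ω₂.
ω₂ = ω₁ (r₁/r₂)² = (5.97)(0.535/0.0852)² = 235.4 rad/s.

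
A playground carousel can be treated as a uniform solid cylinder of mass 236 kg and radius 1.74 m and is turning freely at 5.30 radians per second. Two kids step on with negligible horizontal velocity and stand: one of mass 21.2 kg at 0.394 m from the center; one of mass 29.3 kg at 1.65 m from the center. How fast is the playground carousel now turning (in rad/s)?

ω_f ≈ 4.30 rad/s

The added mass arrives with no angular momentum about the center, and any external torque about the center is negligible, so the system's angular momentum is conserved.
I_p = ½(236)(1.74)² = 357.3 kg·m².
Added inertia Σmr² = (21.2)(0.394)² + (29.3)(1.65)² = 83.06 kg·m²; I_f = 357.3 + 83.06 = 440.3 kg·m².
ω_f = I_p ω_i / I_f = (357.3)(5.30) / 440.3 = 4.300 rad/s.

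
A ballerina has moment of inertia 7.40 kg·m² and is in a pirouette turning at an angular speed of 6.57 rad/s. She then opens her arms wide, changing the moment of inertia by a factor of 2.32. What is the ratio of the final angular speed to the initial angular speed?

With no external torque about the axis, L is conserved: I₁ω₁ = I₂ω₂.
I₂ = 2.32 × 7.40 = 17.17 kg·m².
ω₂/ω₁ = I₁/I₂ = 7.400 / 17.17 = 0.4310.

ω₂/ω₁ ≈ 0.431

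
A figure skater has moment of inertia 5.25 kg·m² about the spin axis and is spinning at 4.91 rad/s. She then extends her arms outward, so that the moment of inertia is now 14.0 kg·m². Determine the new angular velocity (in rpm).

ω₂ ≈ 17.6 rpm

With no external torque about the axis, L is conserved: I₁ω₁ = I₂ω₂.
ω₂ = I₁ω₁ / I₂ = (5.250)(4.91 rad/s) / (14.00) = 1.841 rad/s = 17.58 rpm.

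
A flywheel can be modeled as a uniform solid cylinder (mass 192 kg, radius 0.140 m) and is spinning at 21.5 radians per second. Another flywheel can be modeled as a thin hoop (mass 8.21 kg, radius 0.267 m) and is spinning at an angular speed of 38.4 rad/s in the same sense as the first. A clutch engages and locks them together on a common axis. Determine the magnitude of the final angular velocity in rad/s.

No external torque acts about the common axis, so total angular momentum is conserved.
Moments of inertia: I_A = ½(192)(0.140)² = 1.882 kg·m²; I_B = (8.21)(0.267)² = 0.5853 kg·m².
Taking A's sense as positive: L = (1.882)(21.5) + (0.5853)(38.4) = 62.93 kg·m²·rad/s.
Combined I = 1.882 + 0.5853 = 2.467 kg·m².
ω_f = L / I = 62.93 / 2.467 = 25.51 rad/s.

|ω_f| ≈ 25.5 rad/s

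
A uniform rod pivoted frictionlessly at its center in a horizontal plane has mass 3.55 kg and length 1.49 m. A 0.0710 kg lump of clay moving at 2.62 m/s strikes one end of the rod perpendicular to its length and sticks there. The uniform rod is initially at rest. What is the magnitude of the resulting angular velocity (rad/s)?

|ω_f| ≈ 0.199 rad/s

About the pivot the impulsive forces during the collision are internal, so angular momentum about that axis is conserved.
I_p = (1/12)(3.55)(1.49)² = 0.6568 kg·m². Taking the sense of the lump of clay's angular momentum as positive, L_{lump} = m v R = (0.0710)(2.62)(1.49/2) = 0.1386 kg·m²/s.
L_i = 0 + 0.1386 = 0.1386 kg·m²/s.
After sticking, I_f = I_p + m R² = 0.6568 + (0.0710)(1.49/2)² = 0.6962 kg·m².
ω_f = L_i / I_f = 0.1386 / 0.6962 = 0.1991 rad/s.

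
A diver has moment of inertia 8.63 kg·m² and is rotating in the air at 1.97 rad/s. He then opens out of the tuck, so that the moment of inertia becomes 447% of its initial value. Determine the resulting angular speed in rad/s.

ω₂ ≈ 0.441 rad/s

Angular momentum about the spin axis is conserved since the torque about it is zero.
I₂ = 4.47 × 8.63 = 38.58 kg·m².
ω₂ = I₁ω₁ / I₂ = (8.630)(1.97 rad/s) / (38.58) = 0.4407 rad/s.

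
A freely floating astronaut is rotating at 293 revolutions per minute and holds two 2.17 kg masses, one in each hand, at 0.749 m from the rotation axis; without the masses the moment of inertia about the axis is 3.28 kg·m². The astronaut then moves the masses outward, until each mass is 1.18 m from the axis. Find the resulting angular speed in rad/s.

With no external torque about the axis, L is conserved: I₁ω₁ = I₂ω₂.
I₁ = 3.28 + 2(2.17)(0.749)² = 5.715 kg·m²; I₂ = 3.28 + 2(2.17)(1.18)² = 9.323 kg·m².
ω₂ = I₁ω₁ / I₂ = (5.715)(293 rpm) / (9.323) = 179.6 rpm = 18.81 rad/s.

ω₂ ≈ 18.8 rad/s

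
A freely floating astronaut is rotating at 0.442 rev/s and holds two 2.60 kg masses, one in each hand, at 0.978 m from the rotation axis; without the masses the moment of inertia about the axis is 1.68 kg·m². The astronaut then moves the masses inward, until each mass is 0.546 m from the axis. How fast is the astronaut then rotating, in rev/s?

ω₂ ≈ 0.910 rev/s

With no external torque about the axis, L is conserved: I₁ω₁ = I₂ω₂.
I₁ = 1.68 + 2(2.60)(0.978)² = 6.654 kg·m²; I₂ = 1.68 + 2(2.60)(0.546)² = 3.230 kg·m².
ω₂ = I₁ω₁ / I₂ = (6.654)(0.442 rev/s) / (3.230) = 0.9105 rev/s.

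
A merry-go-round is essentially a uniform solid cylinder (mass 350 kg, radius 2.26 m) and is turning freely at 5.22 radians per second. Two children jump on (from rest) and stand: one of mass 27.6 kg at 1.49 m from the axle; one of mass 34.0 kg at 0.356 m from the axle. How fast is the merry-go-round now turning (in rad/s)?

ω_f ≈ 4.86 rad/s

No external torque acts about the axle; L_before = L_after.
I_p = ½(350)(2.26)² = 893.8 kg·m².
Added inertia Σmr² = (27.6)(1.49)² + (34.0)(0.356)² = 65.58 kg·m²; I_f = 893.8 + 65.58 = 959.4 kg·m².
ω_f = I_p ω_i / I_f = (893.8)(5.22) / 959.4 = 4.863 rad/s.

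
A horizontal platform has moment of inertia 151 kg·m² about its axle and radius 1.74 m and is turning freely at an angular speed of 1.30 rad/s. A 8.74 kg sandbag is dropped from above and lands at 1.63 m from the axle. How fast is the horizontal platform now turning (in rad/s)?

ω_f ≈ 1.13 rad/s

No external torque acts about the axle; L_before = L_after.
Added inertia Σmr² = (8.74)(1.63)² = 23.22 kg·m²; I_f = 151.0 + 23.22 = 174.2 kg·m².
ω_f = I_p ω_i / I_f = (151.0)(1.30) / 174.2 = 1.127 rad/s.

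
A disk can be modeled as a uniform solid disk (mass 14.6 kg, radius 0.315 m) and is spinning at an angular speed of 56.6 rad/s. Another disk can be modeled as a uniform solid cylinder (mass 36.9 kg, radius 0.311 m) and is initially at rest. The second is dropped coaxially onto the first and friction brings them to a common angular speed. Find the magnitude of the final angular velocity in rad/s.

|ω_f| ≈ 16.3 rad/s

No external torque acts about the common axis, so total angular momentum is conserved.
Moments of inertia: I_A = ½(14.6)(0.315)² = 0.7243 kg·m²; I_B = ½(36.9)(0.311)² = 1.785 kg·m².
Taking A's sense as positive: L = (0.7243)(56.6) = 41.00 kg·m²·rad/s.
Combined I = 0.7243 + 1.785 = 2.509 kg·m².
ω_f = L / I = 41.00 / 2.509 = 16.34 rad/s.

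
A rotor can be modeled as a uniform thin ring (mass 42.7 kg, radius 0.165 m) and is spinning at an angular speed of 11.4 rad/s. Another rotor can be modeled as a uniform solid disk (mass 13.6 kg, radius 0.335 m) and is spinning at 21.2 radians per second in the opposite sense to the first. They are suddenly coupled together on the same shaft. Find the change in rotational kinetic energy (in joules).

The coupling torques are internal; angular momentum about the shared axis is conserved.
Moments of inertia: I_A = (42.7)(0.165)² = 1.163 kg·m²; I_B = ½(13.6)(0.335)² = 0.7631 kg·m².
Taking A's sense as positive: L = (1.163)(11.4) − (0.7631)(21.2) = -2.926 kg·m²·rad/s.
Combined I = 1.163 + 0.7631 = 1.926 kg·m².
ω_f = L / I = -2.926 / 1.926 = -1.519 rad/s.
KE_i = ½ΣIω² = 247.0 J; KE_f = ½(1.926)(1.519)² = 2.223 J.

ΔKE ≈ -245 J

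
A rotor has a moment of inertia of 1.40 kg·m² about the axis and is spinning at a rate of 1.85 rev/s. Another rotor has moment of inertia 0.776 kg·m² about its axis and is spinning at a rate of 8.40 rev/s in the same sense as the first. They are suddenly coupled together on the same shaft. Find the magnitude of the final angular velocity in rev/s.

|ω_f| ≈ 4.19 rev/s

No external torque acts about the common axis, so total angular momentum is conserved.
Taking A's sense as positive: L = (1.400)(1.85) + (0.7760)(8.40) = 9.108 kg·m²·rev/s.
Combined I = 1.400 + 0.7760 = 2.176 kg·m².
ω_f = L / I = 9.108 / 2.176 = 4.186 rev/s.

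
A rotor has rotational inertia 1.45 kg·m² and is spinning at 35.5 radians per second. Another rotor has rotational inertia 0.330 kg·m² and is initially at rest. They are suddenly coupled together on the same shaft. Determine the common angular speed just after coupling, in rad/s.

No external torque acts about the common axis, so total angular momentum is conserved.
Taking A's sense as positive: L = (1.450)(35.5) = 51.48 kg·m²·rad/s.
Combined I = 1.450 + 0.3300 = 1.780 kg·m².
ω_f = L / I = 51.48 / 1.780 = 28.92 rad/s.

|ω_f| ≈ 28.9 rad/s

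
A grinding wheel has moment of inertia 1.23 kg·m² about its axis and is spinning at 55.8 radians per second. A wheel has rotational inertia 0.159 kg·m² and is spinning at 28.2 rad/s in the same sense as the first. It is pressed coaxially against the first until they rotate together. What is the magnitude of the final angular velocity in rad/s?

|ω_f| ≈ 52.6 rad/s

The coupling torques are internal; angular momentum about the shared axis is conserved.
Taking A's sense as positive: L = (1.230)(55.8) + (0.1590)(28.2) = 73.12 kg·m²·rad/s.
Combined I = 1.230 + 0.1590 = 1.389 kg·m².
ω_f = L / I = 73.12 / 1.389 = 52.64 rad/s.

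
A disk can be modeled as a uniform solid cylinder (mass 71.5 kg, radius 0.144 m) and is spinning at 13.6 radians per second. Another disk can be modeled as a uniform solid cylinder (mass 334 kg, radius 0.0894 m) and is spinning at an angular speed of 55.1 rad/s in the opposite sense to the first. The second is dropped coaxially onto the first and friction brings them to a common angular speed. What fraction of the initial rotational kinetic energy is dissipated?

No external torque acts about the common axis, so total angular momentum is conserved.
Moments of inertia: I_A = ½(71.5)(0.144)² = 0.7413 kg·m²; I_B = ½(334)(0.0894)² = 1.335 kg·m².
Taking A's sense as positive: L = (0.7413)(13.6) − (1.335)(55.1) = -63.46 kg·m²·rad/s.
Combined I = 0.7413 + 1.335 = 2.076 kg·m².
ω_f = L / I = -63.46 / 2.076 = -30.57 rad/s.
KE_i = ½ΣIω² = 2095 J; KE_f = ½(2.076)(30.57)² = 970.0 J.
Fraction dissipated = (KE_i − KE_f)/KE_i = 0.5369.

fraction ≈ 0.537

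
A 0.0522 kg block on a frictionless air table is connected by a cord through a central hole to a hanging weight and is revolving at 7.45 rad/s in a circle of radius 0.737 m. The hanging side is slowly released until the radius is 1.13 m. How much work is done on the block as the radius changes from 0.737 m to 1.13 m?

W ≈ -0.452 J

No torque about the axis ⇒ m r₁² ω₁ = m r₂² ω₂.
ω₂ = ω₁ (r₁/r₂)² = (7.45)(0.737/1.13)² = 3.169 rad/s.
W = ΔKE = ½m(v₂² − v₁²) = -0.4521 J.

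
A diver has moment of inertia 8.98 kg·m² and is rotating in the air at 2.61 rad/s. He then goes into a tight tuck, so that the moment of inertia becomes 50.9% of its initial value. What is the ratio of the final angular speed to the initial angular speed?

ω₂/ω₁ ≈ 1.96

No external torque acts about the spin axis, so angular momentum is conserved.
I₂ = 0.509 × 8.98 = 4.571 kg·m².
ω₂/ω₁ = I₁/I₂ = 8.980 / 4.571 = 1.965.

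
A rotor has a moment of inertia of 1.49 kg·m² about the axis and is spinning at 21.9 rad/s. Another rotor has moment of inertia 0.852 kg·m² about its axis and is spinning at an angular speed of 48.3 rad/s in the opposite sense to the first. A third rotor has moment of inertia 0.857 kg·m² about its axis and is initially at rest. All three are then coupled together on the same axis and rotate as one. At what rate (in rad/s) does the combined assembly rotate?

No external torque acts about the common axis, so total angular momentum is conserved.
Taking A's sense as positive: L = (1.490)(21.9) − (0.8520)(48.3) = -8.521 kg·m²·rad/s.
Combined I = 1.490 + 0.8520 + 0.8570 = 3.199 kg·m².
ω_f = L / I = -8.521 / 3.199 = -2.664 rad/s.

|ω_f| ≈ 2.66 rad/s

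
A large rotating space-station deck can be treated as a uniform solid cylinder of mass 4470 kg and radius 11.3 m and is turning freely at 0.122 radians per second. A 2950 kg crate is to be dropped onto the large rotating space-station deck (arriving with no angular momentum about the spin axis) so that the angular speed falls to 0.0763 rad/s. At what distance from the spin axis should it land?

The added mass arrives with no angular momentum about the spin axis, and any external torque about the spin axis is negligible, so the system's angular momentum is conserved.
I_p = ½(4470)(11.3)² = 2.854e+05 kg·m².
I_p ω_i = (I_p + m r²) ω_f ⇒ m r² = I_p(ω_i/ω_f − 1) = 2.854e+05(0.122/0.0763 − 1) = 1.709e+05 kg·m².
r = √(1.709e+05/2950) = 7.612 m.

r ≈ 7.61 m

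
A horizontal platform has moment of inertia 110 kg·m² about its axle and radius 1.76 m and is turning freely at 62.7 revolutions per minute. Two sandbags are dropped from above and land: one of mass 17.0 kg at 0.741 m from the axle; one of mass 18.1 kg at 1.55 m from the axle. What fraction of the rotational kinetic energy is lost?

The added mass arrives with no angular momentum about the axle, and any external torque about the axle is negligible, so the system's angular momentum is conserved.
Added inertia Σmr² = (17.0)(0.741)² + (18.1)(1.55)² = 52.82 kg·m²; I_f = 110.0 + 52.82 = 162.8 kg·m².
ω_f = I_p ω_i / I_f = (110.0)(62.7) / 162.8 = 42.36 rpm.
KE_i = ½(110.0)(6.566 rad/s)² = 2371 J; KE_f = ½(162.8)(4.436)² = 1602 J.
Fraction lost = 0.3244.

fraction ≈ 0.324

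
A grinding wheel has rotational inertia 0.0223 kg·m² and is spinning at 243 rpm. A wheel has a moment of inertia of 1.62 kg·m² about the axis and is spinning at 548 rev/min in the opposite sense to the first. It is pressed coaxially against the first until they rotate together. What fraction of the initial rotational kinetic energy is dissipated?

The coupling torques are internal; angular momentum about the shared axis is conserved.
Taking A's sense as positive: L = (0.02230)(243) − (1.620)(548) = -882.3 kg·m²·rpm.
Combined I = 0.02230 + 1.620 = 1.642 kg·m².
ω_f = L / I = -882.3 / 1.642 = -537.3 rpm.
KE_i = ½ΣIω² = 2675 J; KE_f = ½(1.642)(56.26)² = 2599 J.
Fraction dissipated = (KE_i − KE_f)/KE_i = 0.02821.

fraction ≈ 0.0282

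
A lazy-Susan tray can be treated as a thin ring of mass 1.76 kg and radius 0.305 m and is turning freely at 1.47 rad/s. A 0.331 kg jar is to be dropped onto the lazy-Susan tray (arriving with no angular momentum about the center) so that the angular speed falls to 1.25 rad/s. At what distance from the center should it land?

r ≈ 0.295 m

The added mass arrives with no angular momentum about the center, and any external torque about the center is negligible, so the system's angular momentum is conserved.
I_p = (1.76)(0.305)² = 0.1637 kg·m².
I_p ω_i = (I_p + m r²) ω_f ⇒ m r² = I_p(ω_i/ω_f − 1) = 0.1637(1.47/1.25 − 1) = 0.02882 kg·m².
r = √(0.02882/0.331) = 0.2951 m.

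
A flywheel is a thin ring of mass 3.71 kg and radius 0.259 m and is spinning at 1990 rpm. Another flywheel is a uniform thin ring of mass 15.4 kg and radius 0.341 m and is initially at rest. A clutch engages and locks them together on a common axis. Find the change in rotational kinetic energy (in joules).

No external torque acts about the common axis, so total angular momentum is conserved.
Moments of inertia: I_A = (3.71)(0.259)² = 0.2489 kg·m²; I_B = (15.4)(0.341)² = 1.791 kg·m².
Taking A's sense as positive: L = (0.2489)(1990) = 495.3 kg·m²·rpm.
Combined I = 0.2489 + 1.791 = 2.040 kg·m².
ω_f = L / I = 495.3 / 2.040 = 242.8 rpm.
KE_i = ½ΣIω² = 5404 J; KE_f = ½(2.040)(25.43)² = 659.4 J.

ΔKE ≈ -4740 J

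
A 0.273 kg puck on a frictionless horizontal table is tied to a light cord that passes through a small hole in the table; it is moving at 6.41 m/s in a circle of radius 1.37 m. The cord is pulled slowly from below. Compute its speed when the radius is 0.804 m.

v₂ ≈ 10.9 m/s

The only horizontal force on the mass is along the cord (radial), so it exerts no torque about the hole and angular momentum m v r is conserved.
v₂ = v₁ r₁ / r₂ = (6.41)(1.37) / (0.804) = 10.92 m/s.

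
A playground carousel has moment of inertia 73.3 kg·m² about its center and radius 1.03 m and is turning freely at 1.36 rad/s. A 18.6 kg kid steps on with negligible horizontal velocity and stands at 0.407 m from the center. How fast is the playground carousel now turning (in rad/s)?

ω_f ≈ 1.31 rad/s

The added mass arrives with no angular momentum about the center, and any external torque about the center is negligible, so the system's angular momentum is conserved.
Added inertia Σmr² = (18.6)(0.407)² = 3.081 kg·m²; I_f = 73.30 + 3.081 = 76.38 kg·m².
ω_f = I_p ω_i / I_f = (73.30)(1.36) / 76.38 = 1.305 rad/s.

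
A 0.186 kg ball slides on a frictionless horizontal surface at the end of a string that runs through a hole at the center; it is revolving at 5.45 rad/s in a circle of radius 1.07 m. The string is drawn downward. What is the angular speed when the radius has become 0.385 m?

ω₂ ≈ 42.1 rad/s

The constraining force is radial, so m r² ω about the center is conserved.
ω₂ = ω₁ (r₁/r₂)² = (5.45)(1.07/0.385)² = 42.10 rad/s.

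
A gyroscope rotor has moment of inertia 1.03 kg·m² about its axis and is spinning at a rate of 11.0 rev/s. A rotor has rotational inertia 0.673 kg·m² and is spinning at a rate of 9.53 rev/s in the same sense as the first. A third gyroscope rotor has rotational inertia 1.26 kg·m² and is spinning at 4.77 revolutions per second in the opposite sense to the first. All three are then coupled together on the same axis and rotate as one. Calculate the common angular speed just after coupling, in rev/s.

|ω_f| ≈ 3.96 rev/s

The coupling torques are internal; angular momentum about the shared axis is conserved.
Taking A's sense as positive: L = (1.030)(11.0) + (0.6730)(9.53) − (1.260)(4.77) = 11.73 kg·m²·rev/s.
Combined I = 1.030 + 0.6730 + 1.260 = 2.963 kg·m².
ω_f = L / I = 11.73 / 2.963 = 3.960 rev/s.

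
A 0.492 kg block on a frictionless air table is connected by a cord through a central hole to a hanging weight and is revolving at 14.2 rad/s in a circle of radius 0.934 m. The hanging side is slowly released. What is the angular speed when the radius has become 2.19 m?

The constraining force is radial, so m r² ω about the center is conserved.
ω₂ = ω₁ (r₁/r₂)² = (14.2)(0.934/2.19)² = 2.583 rad/s.

ω₂ ≈ 2.58 rad/s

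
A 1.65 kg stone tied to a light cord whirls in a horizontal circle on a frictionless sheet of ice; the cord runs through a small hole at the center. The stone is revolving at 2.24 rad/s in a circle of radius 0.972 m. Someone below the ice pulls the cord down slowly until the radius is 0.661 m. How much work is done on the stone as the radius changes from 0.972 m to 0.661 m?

W ≈ 4.55 J

The constraining force is radial, so m r² ω about the center is conserved.
ω₂ = ω₁ (r₁/r₂)² = (2.24)(0.972/0.661)² = 4.844 rad/s.
W = ΔKE = ½m(v₂² − v₁²) = 4.546 J.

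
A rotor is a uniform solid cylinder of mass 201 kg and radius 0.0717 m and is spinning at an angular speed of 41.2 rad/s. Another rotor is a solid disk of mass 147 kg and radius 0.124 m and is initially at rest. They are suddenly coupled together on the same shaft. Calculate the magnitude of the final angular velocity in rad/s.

No external torque acts about the common axis, so total angular momentum is conserved.
Moments of inertia: I_A = ½(201)(0.0717)² = 0.5167 kg·m²; I_B = ½(147)(0.124)² = 1.130 kg·m².
Taking A's sense as positive: L = (0.5167)(41.2) = 21.29 kg·m²·rad/s.
Combined I = 0.5167 + 1.130 = 1.647 kg·m².
ω_f = L / I = 21.29 / 1.647 = 12.93 rad/s.

|ω_f| ≈ 12.9 rad/s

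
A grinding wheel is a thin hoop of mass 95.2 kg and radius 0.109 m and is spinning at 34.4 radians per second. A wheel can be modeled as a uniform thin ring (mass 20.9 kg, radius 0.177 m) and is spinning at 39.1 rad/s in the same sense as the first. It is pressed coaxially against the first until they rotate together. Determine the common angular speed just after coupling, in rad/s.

The coupling torques are internal; angular momentum about the shared axis is conserved.
Moments of inertia: I_A = (95.2)(0.109)² = 1.131 kg·m²; I_B = (20.9)(0.177)² = 0.6548 kg·m².
Taking A's sense as positive: L = (1.131)(34.4) + (0.6548)(39.1) = 64.51 kg·m²·rad/s.
Combined I = 1.131 + 0.6548 = 1.786 kg·m².
ω_f = L / I = 64.51 / 1.786 = 36.12 rad/s.

|ω_f| ≈ 36.1 rad/s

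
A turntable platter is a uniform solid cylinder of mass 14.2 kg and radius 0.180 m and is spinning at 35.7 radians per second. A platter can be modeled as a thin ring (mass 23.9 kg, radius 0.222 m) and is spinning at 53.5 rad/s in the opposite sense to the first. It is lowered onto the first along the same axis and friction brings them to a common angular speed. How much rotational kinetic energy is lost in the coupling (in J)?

No external torque acts about the common axis, so total angular momentum is conserved.
Moments of inertia: I_A = ½(14.2)(0.180)² = 0.2300 kg·m²; I_B = (23.9)(0.222)² = 1.178 kg·m².
Taking A's sense as positive: L = (0.2300)(35.7) − (1.178)(53.5) = -54.80 kg·m²·rad/s.
Combined I = 0.2300 + 1.178 = 1.408 kg·m².
ω_f = L / I = -54.80 / 1.408 = -38.93 rad/s.
KE_i = ½ΣIω² = 1832 J; KE_f = ½(1.408)(38.93)² = 1067 J.

ΔKE lost ≈ 766 J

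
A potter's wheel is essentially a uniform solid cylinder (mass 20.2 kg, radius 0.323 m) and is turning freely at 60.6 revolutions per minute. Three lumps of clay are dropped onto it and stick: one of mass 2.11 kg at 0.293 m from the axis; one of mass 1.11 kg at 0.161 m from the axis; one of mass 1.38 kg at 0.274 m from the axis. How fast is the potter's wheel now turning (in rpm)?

ω_f ≈ 46.7 rpm

No external torque acts about the axis; L_before = L_after.
I_p = ½(20.2)(0.323)² = 1.054 kg·m².
Added inertia Σmr² = (2.11)(0.293)² + (1.11)(0.161)² + (1.38)(0.274)² = 0.3135 kg·m²; I_f = 1.054 + 0.3135 = 1.367 kg·m².
ω_f = I_p ω_i / I_f = (1.054)(60.6) / 1.367 = 46.70 rpm.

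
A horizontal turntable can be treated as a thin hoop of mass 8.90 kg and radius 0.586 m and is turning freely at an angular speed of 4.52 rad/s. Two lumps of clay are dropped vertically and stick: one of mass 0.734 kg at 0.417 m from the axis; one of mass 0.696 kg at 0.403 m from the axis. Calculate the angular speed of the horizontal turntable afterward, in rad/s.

ω_f ≈ 4.19 rad/s

No external torque acts about the axis; L_before = L_after.
I_p = (8.90)(0.586)² = 3.056 kg·m².
Added inertia Σmr² = (0.734)(0.417)² + (0.696)(0.403)² = 0.2407 kg·m²; I_f = 3.056 + 0.2407 = 3.297 kg·m².
ω_f = I_p ω_i / I_f = (3.056)(4.52) / 3.297 = 4.190 rad/s.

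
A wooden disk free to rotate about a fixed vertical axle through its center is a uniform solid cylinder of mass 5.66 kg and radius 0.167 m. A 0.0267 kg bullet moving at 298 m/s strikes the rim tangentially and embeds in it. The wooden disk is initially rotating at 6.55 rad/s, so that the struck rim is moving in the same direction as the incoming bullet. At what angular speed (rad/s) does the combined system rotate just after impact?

The axle reaction passes through the axle and exerts no torque about it; angular momentum about the axle is conserved through the impact.
I_p = ½(5.66)(0.167)² = 0.07893 kg·m². Taking the sense of the bullet's angular momentum as positive, L_{bullet} = m v R = (0.0267)(298)(0.167) = 1.329 kg·m²/s.
L_i = +I_p ω_p + m v R = +(0.07893)(6.55) + 1.329 = 1.846 kg·m²/s.
After sticking, I_f = I_p + m R² = 0.07893 + (0.0267)(0.167)² = 0.07967 kg·m².
ω_f = L_i / I_f = 1.846 / 0.07967 = 23.17 rad/s.

|ω_f| ≈ 23.2 rad/s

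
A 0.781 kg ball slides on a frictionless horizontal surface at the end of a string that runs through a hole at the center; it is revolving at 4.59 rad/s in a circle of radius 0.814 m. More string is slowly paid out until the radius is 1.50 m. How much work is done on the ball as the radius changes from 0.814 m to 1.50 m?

W ≈ -3.85 J

The constraining force is radial, so m r² ω about the center is conserved.
ω₂ = ω₁ (r₁/r₂)² = (4.59)(0.814/1.50)² = 1.352 rad/s.
W = ΔKE = ½m(v₂² − v₁²) = -3.846 J.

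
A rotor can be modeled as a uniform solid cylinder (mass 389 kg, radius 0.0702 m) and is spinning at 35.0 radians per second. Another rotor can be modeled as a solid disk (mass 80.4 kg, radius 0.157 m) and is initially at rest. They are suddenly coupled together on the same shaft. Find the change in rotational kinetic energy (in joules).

ΔKE ≈ -298 J

No external torque acts about the common axis, so total angular momentum is conserved.
Moments of inertia: I_A = ½(389)(0.0702)² = 0.9585 kg·m²; I_B = ½(80.4)(0.157)² = 0.9909 kg·m².
Taking A's sense as positive: L = (0.9585)(35.0) = 33.55 kg·m²·rad/s.
Combined I = 0.9585 + 0.9909 = 1.949 kg·m².
ω_f = L / I = 33.55 / 1.949 = 17.21 rad/s.
KE_i = ½ΣIω² = 587.1 J; KE_f = ½(1.949)(17.21)² = 288.7 J.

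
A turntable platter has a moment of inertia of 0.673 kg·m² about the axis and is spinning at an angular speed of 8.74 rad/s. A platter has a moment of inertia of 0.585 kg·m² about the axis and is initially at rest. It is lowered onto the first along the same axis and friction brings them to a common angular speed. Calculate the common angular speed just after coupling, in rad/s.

No external torque acts about the common axis, so total angular momentum is conserved.
Taking A's sense as positive: L = (0.6730)(8.74) = 5.882 kg·m²·rad/s.
Combined I = 0.6730 + 0.5850 = 1.258 kg·m².
ω_f = L / I = 5.882 / 1.258 = 4.676 rad/s.

|ω_f| ≈ 4.68 rad/s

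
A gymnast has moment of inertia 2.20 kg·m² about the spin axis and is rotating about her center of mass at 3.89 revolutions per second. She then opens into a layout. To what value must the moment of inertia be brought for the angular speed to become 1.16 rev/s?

No external torque acts about the spin axis, so angular momentum is conserved.
I₂ = I₁ω₁ / ω₂ = (2.20)(3.89) / (1.16) = 7.378 kg·m².

I₂ ≈ 7.38 kg·m²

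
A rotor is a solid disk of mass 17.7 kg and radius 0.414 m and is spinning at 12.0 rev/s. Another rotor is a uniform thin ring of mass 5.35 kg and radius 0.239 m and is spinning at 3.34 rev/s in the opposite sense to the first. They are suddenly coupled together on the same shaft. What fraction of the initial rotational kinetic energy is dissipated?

No external torque acts about the common axis, so total angular momentum is conserved.
Moments of inertia: I_A = ½(17.7)(0.414)² = 1.517 kg·m²; I_B = (5.35)(0.239)² = 0.3056 kg·m².
Taking A's sense as positive: L = (1.517)(12.0) − (0.3056)(3.34) = 17.18 kg·m²·rev/s.
Combined I = 1.517 + 0.3056 = 1.822 kg·m².
ω_f = L / I = 17.18 / 1.822 = 9.428 rev/s.
KE_i = ½ΣIω² = 4379 J; KE_f = ½(1.822)(59.24)² = 3197 J.
Fraction dissipated = (KE_i − KE_f)/KE_i = 0.2698.

fraction ≈ 0.270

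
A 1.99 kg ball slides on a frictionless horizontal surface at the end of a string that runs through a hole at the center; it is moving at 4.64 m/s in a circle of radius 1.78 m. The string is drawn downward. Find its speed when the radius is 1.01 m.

v₂ ≈ 8.18 m/s

Central (radial) force ⇒ zero torque about the center ⇒ m v r is constant.
v₂ = v₁ r₁ / r₂ = (4.64)(1.78) / (1.01) = 8.177 m/s.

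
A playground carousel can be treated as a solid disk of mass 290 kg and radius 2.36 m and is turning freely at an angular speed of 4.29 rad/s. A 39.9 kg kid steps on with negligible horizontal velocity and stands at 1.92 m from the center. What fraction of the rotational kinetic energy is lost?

fraction ≈ 0.154

No external torque acts about the center; L_before = L_after.
I_p = ½(290)(2.36)² = 807.6 kg·m².
Added inertia Σmr² = (39.9)(1.92)² = 147.1 kg·m²; I_f = 807.6 + 147.1 = 954.7 kg·m².
ω_f = I_p ω_i / I_f = (807.6)(4.29) / 954.7 = 3.629 rad/s.
KE_i = ½(807.6)(4.290 rad/s)² = 7432 J; KE_f = ½(954.7)(3.629)² = 6287 J.
Fraction lost = 0.1541.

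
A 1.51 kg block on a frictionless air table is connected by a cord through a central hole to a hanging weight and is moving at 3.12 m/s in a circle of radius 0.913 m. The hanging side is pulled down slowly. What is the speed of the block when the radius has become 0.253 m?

v₂ ≈ 11.3 m/s

Central (radial) force ⇒ zero torque about the center ⇒ m v r is constant.
v₂ = v₁ r₁ / r₂ = (3.12)(0.913) / (0.253) = 11.26 m/s.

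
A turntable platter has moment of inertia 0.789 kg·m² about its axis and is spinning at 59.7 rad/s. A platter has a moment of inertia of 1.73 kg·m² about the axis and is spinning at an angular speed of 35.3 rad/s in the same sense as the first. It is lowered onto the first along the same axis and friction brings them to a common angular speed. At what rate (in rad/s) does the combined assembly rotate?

No external torque acts about the common axis, so total angular momentum is conserved.
Taking A's sense as positive: L = (0.7890)(59.7) + (1.730)(35.3) = 108.2 kg·m²·rad/s.
Combined I = 0.7890 + 1.730 = 2.519 kg·m².
ω_f = L / I = 108.2 / 2.519 = 42.94 rad/s.

|ω_f| ≈ 42.9 rad/s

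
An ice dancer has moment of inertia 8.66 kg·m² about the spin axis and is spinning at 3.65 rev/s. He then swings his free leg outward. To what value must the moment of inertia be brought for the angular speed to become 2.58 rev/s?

No external torque acts about the spin axis, so angular momentum is conserved.
I₂ = I₁ω₁ / ω₂ = (8.66)(3.65) / (2.58) = 12.25 kg·m².

I₂ ≈ 12.3 kg·m²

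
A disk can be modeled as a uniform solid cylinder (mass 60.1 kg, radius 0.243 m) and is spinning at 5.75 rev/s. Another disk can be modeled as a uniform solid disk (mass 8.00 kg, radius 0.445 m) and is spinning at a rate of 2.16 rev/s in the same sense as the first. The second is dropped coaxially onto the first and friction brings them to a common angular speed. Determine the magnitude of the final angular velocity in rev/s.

|ω_f| ≈ 4.64 rev/s

No external torque acts about the common axis, so total angular momentum is conserved.
Moments of inertia: I_A = ½(60.1)(0.243)² = 1.774 kg·m²; I_B = ½(8.00)(0.445)² = 0.7921 kg·m².
Taking A's sense as positive: L = (1.774)(5.75) + (0.7921)(2.16) = 11.91 kg·m²·rev/s.
Combined I = 1.774 + 0.7921 = 2.567 kg·m².
ω_f = L / I = 11.91 / 2.567 = 4.642 rev/s.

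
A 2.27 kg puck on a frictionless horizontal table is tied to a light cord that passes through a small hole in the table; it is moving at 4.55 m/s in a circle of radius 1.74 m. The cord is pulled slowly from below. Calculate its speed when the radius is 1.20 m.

Central (radial) force ⇒ zero torque about the center ⇒ m v r is constant.
v₂ = v₁ r₁ / r₂ = (4.55)(1.74) / (1.20) = 6.598 m/s.

v₂ ≈ 6.60 m/s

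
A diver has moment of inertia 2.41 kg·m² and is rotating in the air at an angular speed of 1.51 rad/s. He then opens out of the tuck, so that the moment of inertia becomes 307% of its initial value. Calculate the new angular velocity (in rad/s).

Angular momentum about the spin axis is conserved since the torque about it is zero.
I₂ = 3.07 × 2.41 = 7.399 kg·m².
ω₂ = I₁ω₁ / I₂ = (2.410)(1.51 rad/s) / (7.399) = 0.4919 rad/s.

ω₂ ≈ 0.492 rad/s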